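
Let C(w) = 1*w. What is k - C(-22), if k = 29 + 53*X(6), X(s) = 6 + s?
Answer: 687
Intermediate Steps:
k = 665 (k = 29 + 53*(6 + 6) = 29 + 53*12 = 29 + 636 = 665)
C(w) = w
k - C(-22) = 665 - 1*(-22) = 665 + 22 = 687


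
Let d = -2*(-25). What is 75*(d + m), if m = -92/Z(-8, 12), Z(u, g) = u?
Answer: 9225/2 ≈ 4612.5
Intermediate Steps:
d = 50
m = 23/2 (m = -92/(-8) = -92*(-⅛) = 23/2 ≈ 11.500)
75*(d + m) = 75*(50 + 23/2) = 75*(123/2) = 9225/2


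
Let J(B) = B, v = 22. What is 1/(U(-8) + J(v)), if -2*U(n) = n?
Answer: 1/26 ≈ 0.038462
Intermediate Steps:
U(n) = -n/2
1/(U(-8) + J(v)) = 1/(-1/2*(-8) + 22) = 1/(4 + 22) = 1/26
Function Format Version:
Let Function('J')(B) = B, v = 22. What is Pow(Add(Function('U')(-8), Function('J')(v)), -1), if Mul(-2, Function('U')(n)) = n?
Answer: Rational(1, 26) ≈ 0.038462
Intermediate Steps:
Function('U')(n) = Mul(Rational(-1, 2), n)
Pow(Add(Function('U')(-8), Function('J')(v)), -1) = Pow(Add(Mul(Rational(-1, 2), -8), 22), -1) = Pow(Add(4, 22), -1) = Pow(26, -1) = Rational(1, 26)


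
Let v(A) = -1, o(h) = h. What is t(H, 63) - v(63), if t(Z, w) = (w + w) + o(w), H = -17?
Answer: 190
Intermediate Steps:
t(Z, w) = 3*w (t(Z, w) = (w + w) + w = 2*w + w = 3*w)
t(H, 63) - v(63) = 3*63 - 1*(-1) = 189 + 1 = 190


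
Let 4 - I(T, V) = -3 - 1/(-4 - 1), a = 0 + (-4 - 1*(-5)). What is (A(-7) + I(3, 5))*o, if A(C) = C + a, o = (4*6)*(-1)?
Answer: -96/5 ≈ -19.200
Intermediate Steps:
a = 1 (a = 0 + (-4 + 5) = 0 + 1 = 1)
o = -24 (o = 24*(-1) = -24)
A(C) = 1 + C (A(C) = C + 1 = 1 + C)
I(T, V) = 34/5 (I(T, V) = 4 - (-3 - 1/(-4 - 1)) = 4 - (-3 - 1/(-5)) = 4 - (-3 - 1*(-1/5)) = 4 - (-3 + 1/5) = 4 - 1*(-14/5) = 4 + 14/5 = 34/5)
(A(-7) + I(3, 5))*o = ((1 - 7) + 34/5)*(-24) = (-6 + 34/5)*(-24) = (4/5)*(-24) = -96/5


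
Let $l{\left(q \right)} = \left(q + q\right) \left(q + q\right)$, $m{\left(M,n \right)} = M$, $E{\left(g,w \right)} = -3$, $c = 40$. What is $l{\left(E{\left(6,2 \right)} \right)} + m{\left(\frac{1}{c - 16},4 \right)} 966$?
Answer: $\frac{305}{4} \approx 76.25$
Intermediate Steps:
$l{\left(q \right)} = 4 q^{2}$ ($l{\left(q \right)} = 2 q 2 q = 4 q^{2}$)
$l{\left(E{\left(6,2 \right)} \right)} + m{\left(\frac{1}{c - 16},4 \right)} 966 = 4 \left(-3\right)^{2} + \frac{1}{40 - 16} \cdot 966 = 4 \cdot 9 + \frac{1}{24} \cdot 966 = 36 + \frac{1}{24} \cdot 966 = 36 + \frac{161}{4} = \frac{305}{4}$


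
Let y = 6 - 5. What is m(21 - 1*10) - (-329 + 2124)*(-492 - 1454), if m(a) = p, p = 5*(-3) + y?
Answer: 3493056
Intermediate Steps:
y = 1
p = -14 (p = 5*(-3) + 1 = -15 + 1 = -14)
m(a) = -14
m(21 - 1*10) - (-329 + 2124)*(-492 - 1454) = -14 - (-329 + 2124)*(-492 - 1454) = -14 - 1795*(-1946) = -14 - 1*(-3493070) = -14 + 3493070 = 3493056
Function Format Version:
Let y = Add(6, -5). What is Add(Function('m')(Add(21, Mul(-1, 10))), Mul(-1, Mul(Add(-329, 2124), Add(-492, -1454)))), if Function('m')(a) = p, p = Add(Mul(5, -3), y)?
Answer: 3493056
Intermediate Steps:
y = 1
p = -14 (p = Add(Mul(5, -3), 1) = Add(-15, 1) = -14)
Function('m')(a) = -14
Add(Function('m')(Add(21, Mul(-1, 10))), Mul(-1, Mul(Add(-329, 2124), Add(-492, -1454)))) = Add(-14, Mul(-1, Mul(Add(-329, 2124), Add(-492, -1454)))) = Add(-14, Mul(-1, Mul(1795, -1946))) = Add(-14, Mul(-1, -3493070)) = Add(-14, 3493070) = 3493056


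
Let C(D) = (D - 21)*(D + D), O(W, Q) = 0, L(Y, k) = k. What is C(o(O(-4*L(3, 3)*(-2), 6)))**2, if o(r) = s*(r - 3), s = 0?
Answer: 0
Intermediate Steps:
o(r) = 0 (o(r) = 0*(r - 3) = 0*(-3 + r) = 0)
C(D) = 2*D*(-21 + D) (C(D) = (-21 + D)*(2*D) = 2*D*(-21 + D))
C(o(O(-4*L(3, 3)*(-2), 6)))**2 = (2*0*(-21 + 0))**2 = (2*0*(-21))**2 = 0**2 = 0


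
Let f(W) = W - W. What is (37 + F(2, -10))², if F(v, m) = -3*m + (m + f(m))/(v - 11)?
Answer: 375769/81 ≈ 4639.1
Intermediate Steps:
f(W) = 0
F(v, m) = -3*m + m/(-11 + v) (F(v, m) = -3*m + (m + 0)/(v - 11) = -3*m + m/(-11 + v))
(37 + F(2, -10))² = (37 - 10*(34 - 3*2)/(-11 + 2))² = (37 - 10*(34 - 6)/(-9))² = (37 - 10*(-⅑)*28)² = (37 + 280/9)² = (613/9)² = 375769/81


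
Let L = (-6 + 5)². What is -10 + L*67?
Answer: 57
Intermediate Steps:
L = 1 (L = (-1)² = 1)
-10 + L*67 = -10 + 1*67 = -10 + 67 = 57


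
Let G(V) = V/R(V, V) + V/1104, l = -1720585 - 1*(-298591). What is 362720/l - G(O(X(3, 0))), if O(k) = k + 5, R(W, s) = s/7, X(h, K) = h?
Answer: -79173531/10901954 ≈ -7.2623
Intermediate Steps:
l = -1421994 (l = -1720585 + 298591 = -1421994)
R(W, s) = s/7 (R(W, s) = s*(⅐) = s/7)
O(k) = 5 + k
G(V) = 7 + V/1104 (G(V) = V/((V/7)) + V/1104 = V*(7/V) + V*(1/1104) = 7 + V/1104)
362720/l - G(O(X(3, 0))) = 362720/(-1421994) - (7 + (5 + 3)/1104) = 362720*(-1/1421994) - (7 + (1/1104)*8) = -181360/710997 - (7 + 1/138) = -181360/710997 - 1*967/138 = -181360/710997 - 967/138 = -79173531/10901954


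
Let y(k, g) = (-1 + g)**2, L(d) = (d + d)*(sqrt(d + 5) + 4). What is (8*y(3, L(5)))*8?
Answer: 161344 + 49920*sqrt(10) ≈ 3.1921e+5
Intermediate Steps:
L(d) = 2*d*(4 + sqrt(5 + d)) (L(d) = (2*d)*(sqrt(5 + d) + 4) = (2*d)*(4 + sqrt(5 + d)) = 2*d*(4 + sqrt(5 + d)))
(8*y(3, L(5)))*8 = (8*(-1 + 2*5*(4 + sqrt(5 + 5)))**2)*8 = (8*(-1 + 2*5*(4 + sqrt(10)))**2)*8 = (8*(-1 + (40 + 10*sqrt(10)))**2)*8 = (8*(39 + 10*sqrt(10))**2)*8 = 64*(39 + 10*sqrt(10))**2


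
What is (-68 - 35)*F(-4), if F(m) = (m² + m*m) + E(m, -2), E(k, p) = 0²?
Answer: -3296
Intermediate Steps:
E(k, p) = 0
F(m) = 2*m² (F(m) = (m² + m*m) + 0 = (m² + m²) + 0 = 2*m² + 0 = 2*m²)
(-68 - 35)*F(-4) = (-68 - 35)*(2*(-4)²) = -206*16 = -103*32 = -3296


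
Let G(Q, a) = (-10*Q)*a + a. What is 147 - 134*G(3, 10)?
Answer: 39007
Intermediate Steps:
G(Q, a) = a - 10*Q*a (G(Q, a) = -10*Q*a + a = a - 10*Q*a)
147 - 134*G(3, 10) = 147 - 1340*(1 - 10*3) = 147 - 1340*(1 - 30) = 147 - 1340*(-29) = 147 - 134*(-290) = 147 + 38860 = 39007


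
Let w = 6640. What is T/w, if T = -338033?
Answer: -338033/6640 ≈ -50.909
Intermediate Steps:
T/w = -338033/6640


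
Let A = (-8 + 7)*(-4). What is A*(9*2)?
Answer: 72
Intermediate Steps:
A = 4 (A = -1*(-4) = 4)
A*(9*2) = 4*(9*2) = 4*18 = 72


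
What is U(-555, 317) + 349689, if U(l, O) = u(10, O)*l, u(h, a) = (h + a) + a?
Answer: -7731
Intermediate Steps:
u(h, a) = h + 2*a (u(h, a) = (a + h) + a = h + 2*a)
U(l, O) = l*(10 + 2*O) (U(l, O) = (10 + 2*O)*l = l*(10 + 2*O))
U(-555, 317) + 349689 = 2*(-555)*(5 + 317) + 349689 = 2*(-555)*322 + 349689 = -357420 + 349689 = -7731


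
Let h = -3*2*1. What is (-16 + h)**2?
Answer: 484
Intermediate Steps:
h = -6 (h = -6*1 = -6)
(-16 + h)**2 = (-16 - 6)**2 = (-22)**2 = 484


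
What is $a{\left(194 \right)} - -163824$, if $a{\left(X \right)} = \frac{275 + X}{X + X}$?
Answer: $\frac{63564181}{388} \approx 1.6383 \cdot 10^{5}$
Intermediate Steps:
$a{\left(X \right)} = \frac{275 + X}{2 X}$
$a{\left(194 \right)} - -163824 = \frac{275 + 194}{2 \cdot 194} - -163824 = \frac{1}{2} \cdot \frac{1}{194} \cdot 469 + 163824 = \frac{469}{388} + 163824 = \frac{63564181}{388}$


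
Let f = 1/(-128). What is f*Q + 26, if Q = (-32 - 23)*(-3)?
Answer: 3163/128 ≈ 24.711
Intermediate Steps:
f = -1/128 ≈ -0.0078125
Q = 165 (Q = -55*(-3) = 165)
f*Q + 26 = -1/128*165 + 26 = -165/128 + 26 = 3163/128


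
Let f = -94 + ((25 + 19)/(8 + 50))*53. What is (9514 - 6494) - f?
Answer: 89140/29 ≈ 3073.8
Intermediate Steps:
f = -1560/29 (f = -94 + (44/58)*53 = -94 + (44*(1/58))*53 = -94 + (22/29)*53 = -94 + 1166/29 = -1560/29 ≈ -53.793)
(9514 - 6494) - f = (9514 - 6494) - 1*(-1560/29) = 3020 + 1560/29 = 89140/29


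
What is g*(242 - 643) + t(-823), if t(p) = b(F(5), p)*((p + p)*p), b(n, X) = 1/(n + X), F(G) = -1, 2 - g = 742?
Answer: 121579551/412 ≈ 2.9510e+5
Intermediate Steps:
g = -740 (g = 2 - 1*742 = 2 - 742 = -740)
b(n, X) = 1/(X + n)
t(p) = 2*p²/(-1 + p) (t(p) = ((p + p)*p)/(p - 1) = ((2*p)*p)/(-1 + p) = (2*p²)/(-1 + p) = 2*p²/(-1 + p))
g*(242 - 643) + t(-823) = -740*(242 - 643) + 2*(-823)²/(-1 - 823) = -740*(-401) + 2*677329/(-824) = 296740 + 2*677329*(-1/824) = 296740 - 677329/412 = 121579551/412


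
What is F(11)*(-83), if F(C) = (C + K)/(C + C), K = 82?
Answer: -7719/22 ≈ -350.86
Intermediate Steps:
F(C) = (82 + C)/(2*C) (F(C) = (C + 82)/(C + C) = (82 + C)/((2*C)) = (82 + C)*(1/(2*C)) = (82 + C)/(2*C))
F(11)*(-83) = ((1/2)*(82 + 11)/11)*(-83) = ((1/2)*(1/11)*93)*(-83) = (93/22)*(-83) = -7719/22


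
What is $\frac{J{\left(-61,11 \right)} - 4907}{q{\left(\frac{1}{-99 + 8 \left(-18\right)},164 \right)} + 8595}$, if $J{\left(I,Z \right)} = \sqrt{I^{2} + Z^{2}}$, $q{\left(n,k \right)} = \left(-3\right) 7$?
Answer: $- \frac{4907}{8574} + \frac{\sqrt{3842}}{8574} \approx -0.56508$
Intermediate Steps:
$q{\left(n,k \right)} = -21$
$\frac{J{\left(-61,11 \right)} - 4907}{q{\left(\frac{1}{-99 + 8 \left(-18\right)},164 \right)} + 8595} = \frac{\sqrt{\left(-61\right)^{2} + 11^{2}} - 4907}{-21 + 8595} = \frac{\sqrt{3721 + 121} - 4907}{8574} = \left(\sqrt{3842} - 4907\right) \frac{1}{8574} = \left(-4907 + \sqrt{3842}\right) \frac{1}{8574} = - \frac{4907}{8574} + \frac{\sqrt{3842}}{8574}$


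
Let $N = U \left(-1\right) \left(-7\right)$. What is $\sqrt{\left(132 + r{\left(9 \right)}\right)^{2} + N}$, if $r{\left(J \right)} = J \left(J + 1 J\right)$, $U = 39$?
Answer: $\sqrt{86709} \approx 294.46$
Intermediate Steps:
$r{\left(J \right)} = 2 J^{2}$ ($r{\left(J \right)} = J \left(J + J\right) = J 2 J = 2 J^{2}$)
$N = 273$ ($N = 39 \left(-1\right) \left(-7\right) = \left(-39\right) \left(-7\right) = 273$)
$\sqrt{\left(132 + r{\left(9 \right)}\right)^{2} + N} = \sqrt{\left(132 + 2 \cdot 9^{2}\right)^{2} + 273} = \sqrt{\left(132 + 2 \cdot 81\right)^{2} + 273} = \sqrt{\left(132 + 162\right)^{2} + 273} = \sqrt{294^{2} + 273} = \sqrt{86436 + 273} = \sqrt{86709}$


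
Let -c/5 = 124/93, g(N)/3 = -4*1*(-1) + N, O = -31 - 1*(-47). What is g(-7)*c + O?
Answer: 76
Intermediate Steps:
O = 16 (O = -31 + 47 = 16)
g(N) = 12 + 3*N (g(N) = 3*(-4*1*(-1) + N) = 3*(-4*(-1) + N) = 3*(4 + N) = 12 + 3*N)
c = -20/3 (c = -620/93 = -5*4/3 = -20/3 ≈ -6.6667)
g(-7)*c + O = (12 + 3*(-7))*(-20/3) + 16 = (12 - 21)*(-20/3) + 16 = -9*(-20/3) + 16 = 60 + 16 = 76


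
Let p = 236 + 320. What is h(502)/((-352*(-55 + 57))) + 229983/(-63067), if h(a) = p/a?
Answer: -20328224329/5572095584 ≈ -3.6482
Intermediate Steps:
p = 556
h(a) = 556/a
h(502)/((-352*(-55 + 57))) + 229983/(-63067) = (556/502)/((-352*(-55 + 57))) + 229983/(-63067) = (556*(1/502))/((-352*2)) + 229983*(-1/63067) = (278/251)/(-704) - 229983/63067 = (278/251)*(-1/704) - 229983/63067 = -139/88352 - 229983/63067 = -20328224329/5572095584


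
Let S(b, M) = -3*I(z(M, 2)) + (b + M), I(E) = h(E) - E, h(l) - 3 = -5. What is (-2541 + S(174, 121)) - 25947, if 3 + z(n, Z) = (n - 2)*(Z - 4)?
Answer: -28910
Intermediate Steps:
h(l) = -2 (h(l) = 3 - 5 = -2)
z(n, Z) = -3 + (-4 + Z)*(-2 + n) (z(n, Z) = -3 + (n - 2)*(Z - 4) = -3 + (-2 + n)*(-4 + Z) = -3 + (-4 + Z)*(-2 + n))
I(E) = -2 - E
S(b, M) = 9 + b - 5*M (S(b, M) = -3*(-2 - (5 - 4*M - 2*2 + 2*M)) + (b + M) = -3*(-2 - (5 - 4*M - 4 + 2*M)) + (M + b) = -3*(-2 - (1 - 2*M)) + (M + b) = -3*(-2 + (-1 + 2*M)) + (M + b) = -3*(-3 + 2*M) + (M + b) = (9 - 6*M) + (M + b) = 9 + b - 5*M)
(-2541 + S(174, 121)) - 25947 = (-2541 + (9 + 174 - 5*121)) - 25947 = (-2541 + (9 + 174 - 605)) - 25947 = (-2541 - 422) - 25947 = -2963 - 25947 = -28910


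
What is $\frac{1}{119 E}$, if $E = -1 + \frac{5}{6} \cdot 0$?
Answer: $- \frac{1}{119} \approx -0.0084034$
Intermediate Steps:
$E = -1$ ($E = -1 + 5 \cdot \frac{1}{6} \cdot 0 = -1 + \frac{5}{6} \cdot 0 = -1 + 0 = -1$)
$\frac{1}{119 E} = \frac{1}{119 \left(-1\right)} = \frac{1}{-119} = - \frac{1}{119}$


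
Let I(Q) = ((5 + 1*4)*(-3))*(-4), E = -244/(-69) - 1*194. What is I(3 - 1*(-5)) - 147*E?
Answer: 646442/23 ≈ 28106.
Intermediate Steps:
E = -13142/69 (E = -244*(-1/69) - 194 = 244/69 - 194 = -13142/69 ≈ -190.46)
I(Q) = 108 (I(Q) = ((5 + 4)*(-3))*(-4) = (9*(-3))*(-4) = -27*(-4) = 108)
I(3 - 1*(-5)) - 147*E = 108 - 147*(-13142/69) = 108 + 643958/23 = 646442/23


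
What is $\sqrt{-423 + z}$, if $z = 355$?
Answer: $2 i \sqrt{17} \approx 8.2462 i$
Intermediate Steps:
$\sqrt{-423 + z} = \sqrt{-423 + 355} = \sqrt{-68} = 2 i \sqrt{17}$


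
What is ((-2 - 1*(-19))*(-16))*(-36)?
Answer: 9792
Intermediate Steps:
((-2 - 1*(-19))*(-16))*(-36) = ((-2 + 19)*(-16))*(-36) = (17*(-16))*(-36) = -272*(-36) = 9792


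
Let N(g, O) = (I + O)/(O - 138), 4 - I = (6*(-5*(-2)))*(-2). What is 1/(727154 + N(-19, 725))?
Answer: 587/426840247 ≈ 1.3752e-6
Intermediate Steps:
I = 124 (I = 4 - 6*(-5*(-2))*(-2) = 4 - 6*10*(-2) = 4 - 60*(-2) = 4 - 1*(-120) = 4 + 120 = 124)
N(g, O) = (124 + O)/(-138 + O) (N(g, O) = (124 + O)/(O - 138) = (124 + O)/(-138 + O))
1/(727154 + N(-19, 725)) = 1/(727154 + (124 + 725)/(-138 + 725)) = 1/(727154 + 849/587) = 1/(426840247/587) = 587/426840247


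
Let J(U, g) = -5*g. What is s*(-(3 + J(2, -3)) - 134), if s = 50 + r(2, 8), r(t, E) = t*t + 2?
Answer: -8512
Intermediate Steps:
r(t, E) = 2 + t**2 (r(t, E) = t**2 + 2 = 2 + t**2)
s = 56 (s = 50 + (2 + 2**2) = 50 + (2 + 4) = 50 + 6 = 56)
s*(-(3 + J(2, -3)) - 134) = 56*(-(3 - 5*(-3)) - 134) = 56*(-(3 + 15) - 134) = 56*(-1*18 - 134) = 56*(-18 - 134) = 56*(-152) = -8512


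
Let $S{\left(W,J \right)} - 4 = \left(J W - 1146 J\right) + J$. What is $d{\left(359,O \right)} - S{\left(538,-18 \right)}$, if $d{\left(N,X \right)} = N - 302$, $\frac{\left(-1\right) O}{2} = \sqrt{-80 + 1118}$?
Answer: $-10873$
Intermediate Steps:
$O = - 2 \sqrt{1038}$ ($O = - 2 \sqrt{-80 + 1118} = - 2 \sqrt{1038} \approx -64.436$)
$S{\left(W,J \right)} = 4 - 1145 J + J W$ ($S{\left(W,J \right)} = 4 + \left(\left(J W - 1146 J\right) + J\right) = 4 + \left(\left(- 1146 J + J W\right) + J\right) = 4 + \left(- 1145 J + J W\right) = 4 - 1145 J + J W$)
$d{\left(N,X \right)} = -302 + N$ ($d{\left(N,X \right)} = N - 302 = -302 + N$)
$d{\left(359,O \right)} - S{\left(538,-18 \right)} = \left(-302 + 359\right) - \left(4 - -20610 - 9684\right) = 57 - \left(4 + 20610 - 9684\right) = 57 - 10930 = -10873$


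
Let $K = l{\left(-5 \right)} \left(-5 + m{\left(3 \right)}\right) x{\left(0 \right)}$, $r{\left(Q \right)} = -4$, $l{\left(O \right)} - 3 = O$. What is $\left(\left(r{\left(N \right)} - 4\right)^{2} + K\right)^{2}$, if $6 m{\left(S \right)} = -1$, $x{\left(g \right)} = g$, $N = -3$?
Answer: $4096$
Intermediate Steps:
$l{\left(O \right)} = 3 + O$
$m{\left(S \right)} = - \frac{1}{6}$ ($m{\left(S \right)} = \frac{1}{6} \left(-1\right) = - \frac{1}{6}$)
$K = 0$ ($K = \left(3 - 5\right) \left(-5 - \frac{1}{6}\right) 0 = - 2 \left(\left(- \frac{31}{6}\right) 0\right) = \left(-2\right) 0 = 0$)
$\left(\left(r{\left(N \right)} - 4\right)^{2} + K\right)^{2} = \left(\left(-4 - 4\right)^{2} + 0\right)^{2} = \left(\left(-8\right)^{2} + 0\right)^{2} = \left(64 + 0\right)^{2} = 64^{2} = 4096$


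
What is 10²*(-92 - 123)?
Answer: -21500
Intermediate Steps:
10²*(-92 - 123) = 100*(-215) = -21500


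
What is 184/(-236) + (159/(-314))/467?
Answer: -6754729/8651642 ≈ -0.78075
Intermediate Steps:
184/(-236) + (159/(-314))/467 = 184*(-1/236) + (159*(-1/314))*(1/467) = -46/59 - 159/314*1/467 = -46/59 - 159/146638 = -6754729/8651642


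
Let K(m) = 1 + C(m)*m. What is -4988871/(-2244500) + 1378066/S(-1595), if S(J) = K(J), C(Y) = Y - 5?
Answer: 15824672917871/5727966244500 ≈ 2.7627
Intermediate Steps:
C(Y) = -5 + Y
K(m) = 1 + m*(-5 + m) (K(m) = 1 + (-5 + m)*m = 1 + m*(-5 + m))
S(J) = 1 + J*(-5 + J)
-4988871/(-2244500) + 1378066/S(-1595) = -4988871/(-2244500) + 1378066/(1 - 1595*(-5 - 1595)) = -4988871*(-1/2244500) + 1378066/(1 - 1595*(-1600)) = 4988871/2244500 + 1378066/(1 + 2552000) = 4988871/2244500 + 1378066/2552001 = 15824672917871/5727966244500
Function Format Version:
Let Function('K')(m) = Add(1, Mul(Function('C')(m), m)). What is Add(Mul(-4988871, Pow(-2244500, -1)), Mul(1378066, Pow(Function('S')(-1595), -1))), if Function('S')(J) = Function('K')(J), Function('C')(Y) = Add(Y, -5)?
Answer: Rational(15824672917871, 5727966244500) ≈ 2.7627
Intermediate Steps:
Function('C')(Y) = Add(-5, Y)
Function('K')(m) = Add(1, Mul(m, Add(-5, m))) (Function('K')(m) = Add(1, Mul(Add(-5, m), m)) = Add(1, Mul(m, Add(-5, m))))
Function('S')(J) = Add(1, Mul(J, Add(-5, J)))
Add(Mul(-4988871, Pow(-2244500, -1)), Mul(1378066, Pow(Function('S')(-1595), -1))) = Add(Mul(-4988871, Pow(-2244500, -1)), Mul(1378066, Pow(Add(1, Mul(-1595, Add(-5, -1595))), -1))) = Add(Mul(-4988871, Rational(-1, 2244500)), Mul(1378066, Pow(Add(1, Mul(-1595, -1600)), -1))) = Add(Rational(4988871, 2244500), Mul(1378066, Pow(Add(1, 2552000), -1))) = Add(Rational(4988871, 2244500), Mul(1378066, Pow(2552001, -1))) = Add(Rational(4988871, 2244500), Mul(1378066, Rational(1, 2552001))) = Add(Rational(4988871, 2244500), Rational(1378066, 2552001)) = Rational(15824672917871, 5727966244500)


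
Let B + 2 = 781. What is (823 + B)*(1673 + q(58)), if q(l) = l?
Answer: 2773062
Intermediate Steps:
B = 779 (B = -2 + 781 = 779)
(823 + B)*(1673 + q(58)) = (823 + 779)*(1673 + 58) = 1602*1731 = 2773062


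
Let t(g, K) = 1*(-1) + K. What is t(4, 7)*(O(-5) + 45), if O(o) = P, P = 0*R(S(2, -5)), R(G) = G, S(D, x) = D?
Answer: 270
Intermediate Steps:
t(g, K) = -1 + K
P = 0 (P = 0*2 = 0)
O(o) = 0
t(4, 7)*(O(-5) + 45) = (-1 + 7)*(0 + 45) = 6*45 = 270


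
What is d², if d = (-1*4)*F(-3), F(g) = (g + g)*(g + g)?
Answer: 20736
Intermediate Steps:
F(g) = 4*g² (F(g) = (2*g)*(2*g) = 4*g²)
d = -144 (d = (-1*4)*(4*(-3)²) = -16*9 = -4*36 = -144)
d² = (-144)² = 20736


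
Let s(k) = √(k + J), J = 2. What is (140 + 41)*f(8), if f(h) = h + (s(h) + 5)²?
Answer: 7783 + 1810*√10 ≈ 13507.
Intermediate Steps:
s(k) = √(2 + k) (s(k) = √(k + 2) = √(2 + k))
f(h) = h + (5 + √(2 + h))² (f(h) = h + (√(2 + h) + 5)² = h + (5 + √(2 + h))²)
(140 + 41)*f(8) = (140 + 41)*(8 + (5 + √(2 + 8))²) = 181*(8 + (5 + √10)²) = 1448 + 181*(5 + √10)²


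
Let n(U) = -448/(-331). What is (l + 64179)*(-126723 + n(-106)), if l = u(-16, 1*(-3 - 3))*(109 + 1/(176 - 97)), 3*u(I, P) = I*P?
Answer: -224225713452125/26149 ≈ -8.5749e+9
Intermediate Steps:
n(U) = 448/331 (n(U) = -448*(-1/331) = 448/331)
u(I, P) = I*P/3 (u(I, P) = (I*P)/3 = I*P/3)
l = 275584/79 (l = ((⅓)*(-16)*(1*(-3 - 3)))*(109 + 1/(176 - 97)) = ((⅓)*(-16)*(1*(-6)))*(109 + 1/79) = ((⅓)*(-16)*(-6))*(109 + 1/79) = 32*(8612/79) = 275584/79 ≈ 3488.4)
(l + 64179)*(-126723 + n(-106)) = (275584/79 + 64179)*(-126723 + 448/331) = (5345725/79)*(-41944865/331) = -224225713452125/26149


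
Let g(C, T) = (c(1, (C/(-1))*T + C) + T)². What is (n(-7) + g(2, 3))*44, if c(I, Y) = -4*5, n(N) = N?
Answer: 12408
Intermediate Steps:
c(I, Y) = -20
g(C, T) = (-20 + T)²
(n(-7) + g(2, 3))*44 = (-7 + (-20 + 3)²)*44 = (-7 + (-17)²)*44 = (-7 + 289)*44 = 282*44 = 12408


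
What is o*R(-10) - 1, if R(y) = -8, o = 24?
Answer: -193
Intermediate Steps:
o*R(-10) - 1 = 24*(-8) - 1 = -192 - 1 = -193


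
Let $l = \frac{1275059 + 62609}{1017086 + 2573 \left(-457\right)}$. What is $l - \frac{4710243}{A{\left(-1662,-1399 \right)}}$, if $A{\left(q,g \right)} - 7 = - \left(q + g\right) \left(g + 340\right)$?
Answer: $- \frac{3588305055131}{514683769800} \approx -6.9719$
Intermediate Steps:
$l = - \frac{1337668}{158775}$ ($l = \frac{1337668}{1017086 - 1175861} = \frac{1337668}{-158775} = 1337668 \left(- \frac{1}{158775}\right) = - \frac{1337668}{158775} \approx -8.4249$)
$A{\left(q,g \right)} = 7 - \left(340 + g\right) \left(g + q\right)$ ($A{\left(q,g \right)} = 7 - \left(q + g\right) \left(g + 340\right) = 7 - \left(g + q\right) \left(340 + g\right) = 7 - \left(340 + g\right) \left(g + q\right)$)
$l - \frac{4710243}{A{\left(-1662,-1399 \right)}} = - \frac{1337668}{158775} - \frac{4710243}{7 - \left(-1399\right)^{2} - -475660 - -565080 - \left(-1399\right) \left(-1662\right)} = - \frac{1337668}{158775} - \frac{4710243}{7 - 1957201 + 475660 + 565080 - 2325138} = - \frac{1337668}{158775} - \frac{4710243}{-3241592} = - \frac{1337668}{158775} - 4710243 \left(- \frac{1}{3241592}\right) = - \frac{1337668}{158775} - - \frac{4710243}{3241592} = - \frac{1337668}{158775} + \frac{4710243}{3241592} = - \frac{3588305055131}{514683769800}$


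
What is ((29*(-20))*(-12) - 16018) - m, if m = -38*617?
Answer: 14388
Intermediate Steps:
m = -23446
((29*(-20))*(-12) - 16018) - m = ((29*(-20))*(-12) - 16018) - 1*(-23446) = (-580*(-12) - 16018) + 23446 = (6960 - 16018) + 23446 = -9058 + 23446 = 14388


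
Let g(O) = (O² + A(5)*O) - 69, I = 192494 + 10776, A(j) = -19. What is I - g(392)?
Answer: 57123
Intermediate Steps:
I = 203270
g(O) = -69 + O² - 19*O (g(O) = (O² - 19*O) - 69 = -69 + O² - 19*O)
I - g(392) = 203270 - (-69 + 392² - 19*392) = 203270 - (-69 + 153664 - 7448) = 203270 - 1*146147 = 203270 - 146147 = 57123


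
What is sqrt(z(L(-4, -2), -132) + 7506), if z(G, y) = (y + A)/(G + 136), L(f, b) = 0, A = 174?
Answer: sqrt(8677293)/34 ≈ 86.639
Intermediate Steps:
z(G, y) = (174 + y)/(136 + G) (z(G, y) = (y + 174)/(G + 136) = (174 + y)/(136 + G))
sqrt(z(L(-4, -2), -132) + 7506) = sqrt((174 - 132)/(136 + 0) + 7506) = sqrt(42/136 + 7506) = sqrt((1/136)*42 + 7506) = sqrt(21/68 + 7506) = sqrt(510429/68) = sqrt(8677293)/34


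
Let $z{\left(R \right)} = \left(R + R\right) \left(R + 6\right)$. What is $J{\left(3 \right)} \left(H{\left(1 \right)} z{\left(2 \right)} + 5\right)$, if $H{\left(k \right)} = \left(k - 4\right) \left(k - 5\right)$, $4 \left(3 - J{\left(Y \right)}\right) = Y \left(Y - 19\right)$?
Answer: $5835$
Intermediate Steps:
$J{\left(Y \right)} = 3 - \frac{Y \left(-19 + Y\right)}{4}$ ($J{\left(Y \right)} = 3 - \frac{Y \left(Y - 19\right)}{4} = 3 - \frac{Y \left(-19 + Y\right)}{4}$)
$z{\left(R \right)} = 2 R \left(6 + R\right)$
$H{\left(k \right)} = \left(-5 + k\right) \left(-4 + k\right)$ ($H{\left(k \right)} = \left(-4 + k\right) \left(-5 + k\right) = \left(-5 + k\right) \left(-4 + k\right)$)
$J{\left(3 \right)} \left(H{\left(1 \right)} z{\left(2 \right)} + 5\right) = \left(3 - \frac{3^{2}}{4} + \frac{19}{4} \cdot 3\right) \left(\left(20 + 1^{2} - 9\right) 2 \cdot 2 \left(6 + 2\right) + 5\right) = \left(3 - \frac{9}{4} + \frac{57}{4}\right) \left(\left(20 + 1 - 9\right) 2 \cdot 2 \cdot 8 + 5\right) = \left(3 - \frac{9}{4} + \frac{57}{4}\right) \left(12 \cdot 32 + 5\right) = 15 \left(384 + 5\right) = 15 \cdot 389 = 5835$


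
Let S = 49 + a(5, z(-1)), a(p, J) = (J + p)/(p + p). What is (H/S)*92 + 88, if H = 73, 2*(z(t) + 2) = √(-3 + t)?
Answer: 5449828/24305 - 6716*I/24305 ≈ 224.23 - 0.27632*I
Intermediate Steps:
z(t) = -2 + √(-3 + t)/2
a(p, J) = (J + p)/(2*p) (a(p, J) = (J + p)/((2*p)) = (J + p)*(1/(2*p)) = (J + p)/(2*p))
S = 493/10 + I/10 (S = 49 + (½)*((-2 + √(-3 - 1)/2) + 5)/5 = 49 + (½)*(⅕)*((-2 + √(-4)/2) + 5) = 49 + (½)*(⅕)*((-2 + (2*I)/2) + 5) = 49 + (½)*(⅕)*((-2 + I) + 5) = 49 + (½)*(⅕)*(3 + I) = 49 + (3/10 + I/10) = 493/10 + I/10 ≈ 49.3 + 0.1*I)
(H/S)*92 + 88 = (73/(493/10 + I/10))*92 + 88 = (73*(2*(493/10 - I/10)/4861))*92 + 88 = (146*(493/10 - I/10)/4861)*92 + 88 = 13432*(493/10 - I/10)/4861 + 88 = 88 + 13432*(493/10 - I/10)/4861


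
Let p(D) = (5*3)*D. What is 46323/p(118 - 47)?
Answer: 15441/355 ≈ 43.496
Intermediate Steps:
p(D) = 15*D
46323/p(118 - 47) = 46323/((15*(118 - 47))) = 46323/((15*71)) = 46323/1065 = 46323*(1/1065) = 15441/355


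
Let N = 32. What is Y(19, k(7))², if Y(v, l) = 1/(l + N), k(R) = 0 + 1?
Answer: 1/1089 ≈ 0.00091827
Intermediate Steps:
k(R) = 1
Y(v, l) = 1/(32 + l) (Y(v, l) = 1/(l + 32) = 1/(32 + l))
Y(19, k(7))² = (1/(32 + 1))² = (1/33)² = 1/1089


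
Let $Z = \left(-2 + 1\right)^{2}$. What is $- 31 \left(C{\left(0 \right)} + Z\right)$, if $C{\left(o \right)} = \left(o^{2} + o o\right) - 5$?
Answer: $124$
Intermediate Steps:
$C{\left(o \right)} = -5 + 2 o^{2}$ ($C{\left(o \right)} = \left(o^{2} + o^{2}\right) - 5 = 2 o^{2} - 5 = -5 + 2 o^{2}$)
$Z = 1$ ($Z = \left(-1\right)^{2} = 1$)
$- 31 \left(C{\left(0 \right)} + Z\right) = - 31 \left(\left(-5 + 2 \cdot 0^{2}\right) + 1\right) = - 31 \left(\left(-5 + 2 \cdot 0\right) + 1\right) = - 31 \left(\left(-5 + 0\right) + 1\right) = - 31 \left(-5 + 1\right) = \left(-31\right) \left(-4\right) = 124$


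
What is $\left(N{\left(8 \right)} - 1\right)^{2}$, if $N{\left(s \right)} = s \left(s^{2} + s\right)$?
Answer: $330625$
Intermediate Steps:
$N{\left(s \right)} = s \left(s + s^{2}\right)$
$\left(N{\left(8 \right)} - 1\right)^{2} = \left(8^{2} \left(1 + 8\right) - 1\right)^{2} = \left(64 \cdot 9 - 1\right)^{2} = \left(576 - 1\right)^{2} = 575^{2} = 330625$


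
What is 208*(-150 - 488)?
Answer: -132704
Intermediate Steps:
208*(-150 - 488) = 208*(-638) = -132704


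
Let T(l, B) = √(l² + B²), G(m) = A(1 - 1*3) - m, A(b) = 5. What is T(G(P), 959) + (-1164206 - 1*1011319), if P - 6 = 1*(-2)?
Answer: -2175525 + √919682 ≈ -2.1746e+6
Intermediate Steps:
P = 4 (P = 6 + 1*(-2) = 6 - 2 = 4)
G(m) = 5 - m
T(l, B) = √(B² + l²)
T(G(P), 959) + (-1164206 - 1*1011319) = √(959² + (5 - 1*4)²) + (-1164206 - 1*1011319) = √(919681 + (5 - 4)²) + (-1164206 - 1011319) = √(919681 + 1²) - 2175525 = √(919681 + 1) - 2175525 = √919682 - 2175525 = -2175525 + √919682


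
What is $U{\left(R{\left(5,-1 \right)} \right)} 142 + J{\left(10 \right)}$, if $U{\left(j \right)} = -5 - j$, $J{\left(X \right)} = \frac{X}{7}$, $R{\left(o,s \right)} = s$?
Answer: $- \frac{3966}{7} \approx -566.57$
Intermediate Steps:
$J{\left(X \right)} = \frac{X}{7}$ ($J{\left(X \right)} = X \frac{1}{7} = \frac{X}{7}$)
$U{\left(R{\left(5,-1 \right)} \right)} 142 + J{\left(10 \right)} = \left(-5 - -1\right) 142 + \frac{1}{7} \cdot 10 = \left(-5 + 1\right) 142 + \frac{10}{7} = \left(-4\right) 142 + \frac{10}{7} = -568 + \frac{10}{7} = - \frac{3966}{7}$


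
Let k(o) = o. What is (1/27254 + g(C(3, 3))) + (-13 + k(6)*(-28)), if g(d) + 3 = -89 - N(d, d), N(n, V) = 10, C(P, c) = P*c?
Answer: -7712881/27254 ≈ -283.00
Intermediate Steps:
g(d) = -102 (g(d) = -3 + (-89 - 1*10) = -3 + (-89 - 10) = -3 - 99 = -102)
(1/27254 + g(C(3, 3))) + (-13 + k(6)*(-28)) = (1/27254 - 102) + (-13 + 6*(-28)) = (1/27254 - 102) + (-13 - 168) = -2779907/27254 - 181 = -7712881/27254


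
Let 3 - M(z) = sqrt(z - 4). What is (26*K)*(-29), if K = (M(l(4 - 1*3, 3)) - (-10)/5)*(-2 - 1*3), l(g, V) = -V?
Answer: 18850 - 3770*I*sqrt(7) ≈ 18850.0 - 9974.5*I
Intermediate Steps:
M(z) = 3 - sqrt(-4 + z) (M(z) = 3 - sqrt(z - 4) = 3 - sqrt(-4 + z))
K = -25 + 5*I*sqrt(7) (K = ((3 - sqrt(-4 - 1*3)) - (-10)/5)*(-2 - 1*3) = ((3 - sqrt(-4 - 3)) - (-10)/5)*(-2 - 3) = ((3 - sqrt(-7)) - 2*(-1))*(-5) = ((3 - I*sqrt(7)) + 2)*(-5) = (5 - I*sqrt(7))*(-5) = -25 + 5*I*sqrt(7) ≈ -25.0 + 13.229*I)
(26*K)*(-29) = (26*(-25 + 5*I*sqrt(7)))*(-29) = (-650 + 130*I*sqrt(7))*(-29) = 18850 - 3770*I*sqrt(7)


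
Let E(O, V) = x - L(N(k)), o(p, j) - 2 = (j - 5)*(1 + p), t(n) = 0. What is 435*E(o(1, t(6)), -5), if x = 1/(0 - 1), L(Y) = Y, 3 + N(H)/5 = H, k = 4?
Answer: -2610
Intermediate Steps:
N(H) = -15 + 5*H
o(p, j) = 2 + (1 + p)*(-5 + j) (o(p, j) = 2 + (j - 5)*(1 + p) = 2 + (-5 + j)*(1 + p) = 2 + (1 + p)*(-5 + j))
x = -1 (x = 1/(-1) = -1)
E(O, V) = -6 (E(O, V) = -1 - (-15 + 5*4) = -1 - (-15 + 20) = -1 - 1*5 = -1 - 5 = -6)
435*E(o(1, t(6)), -5) = 435*(-6) = -2610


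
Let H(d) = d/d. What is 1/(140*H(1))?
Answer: 1/140 ≈ 0.0071429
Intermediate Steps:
H(d) = 1
1/(140*H(1)) = 1/(140*1) = 1/140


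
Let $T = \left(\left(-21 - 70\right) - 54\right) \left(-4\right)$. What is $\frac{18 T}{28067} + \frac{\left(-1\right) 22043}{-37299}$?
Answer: $\frac{1008082441}{1046871033} \approx 0.96295$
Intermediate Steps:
$T = 580$ ($T = \left(-91 - 54\right) \left(-4\right) = \left(-145\right) \left(-4\right) = 580$)
$\frac{18 T}{28067} + \frac{\left(-1\right) 22043}{-37299} = \frac{18 \cdot 580}{28067} + \frac{\left(-1\right) 22043}{-37299} = 10440 \cdot \frac{1}{28067} - - \frac{22043}{37299} = \frac{10440}{28067} + \frac{22043}{37299} = \frac{1008082441}{1046871033}$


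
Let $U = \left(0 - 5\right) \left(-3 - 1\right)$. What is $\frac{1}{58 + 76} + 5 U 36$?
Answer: $\frac{482401}{134} \approx 3600.0$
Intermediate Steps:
$U = 20$ ($U = \left(-5\right) \left(-4\right) = 20$)
$\frac{1}{58 + 76} + 5 U 36 = \frac{1}{58 + 76} + 5 \cdot 20 \cdot 36 = \frac{1}{134} + 100 \cdot 36 = \frac{1}{134} + 3600 = \frac{482401}{134}$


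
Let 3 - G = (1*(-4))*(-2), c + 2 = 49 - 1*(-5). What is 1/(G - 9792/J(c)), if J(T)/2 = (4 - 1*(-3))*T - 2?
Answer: -181/3353 ≈ -0.053981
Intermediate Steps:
c = 52 (c = -2 + (49 - 1*(-5)) = -2 + (49 + 5) = -2 + 54 = 52)
J(T) = -4 + 14*T (J(T) = 2*((4 - 1*(-3))*T - 2) = 2*((4 + 3)*T - 2) = 2*(7*T - 2) = 2*(-2 + 7*T) = -4 + 14*T)
G = -5 (G = 3 - 1*(-4)*(-2) = 3 - (-4)*(-2) = 3 - 1*8 = 3 - 8 = -5)
1/(G - 9792/J(c)) = 1/(-5 - 9792/(-4 + 14*52)) = 1/(-5 - 9792/(-4 + 728)) = 1/(-5 - 9792/724) = 1/(-5 - 9792*1/724) = 1/(-5 - 2448/181) = 1/(-3353/181) = -181/3353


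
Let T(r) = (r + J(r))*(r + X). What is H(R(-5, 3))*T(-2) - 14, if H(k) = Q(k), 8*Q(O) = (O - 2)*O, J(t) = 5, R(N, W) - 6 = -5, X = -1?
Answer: -103/8 ≈ -12.875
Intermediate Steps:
R(N, W) = 1 (R(N, W) = 6 - 5 = 1)
Q(O) = O*(-2 + O)/8 (Q(O) = ((O - 2)*O)/8 = ((-2 + O)*O)/8 = (O*(-2 + O))/8 = O*(-2 + O)/8)
H(k) = k*(-2 + k)/8
T(r) = (-1 + r)*(5 + r) (T(r) = (r + 5)*(r - 1) = (5 + r)*(-1 + r) = (-1 + r)*(5 + r))
H(R(-5, 3))*T(-2) - 14 = ((⅛)*1*(-2 + 1))*(-5 + (-2)² + 4*(-2)) - 14 = ((⅛)*1*(-1))*(-5 + 4 - 8) - 14 = -⅛*(-9) - 14 = 9/8 - 14 = -103/8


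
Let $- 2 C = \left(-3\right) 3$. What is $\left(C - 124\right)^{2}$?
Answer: $\frac{57121}{4} \approx 14280.0$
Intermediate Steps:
$C = \frac{9}{2}$ ($C = - \frac{\left(-3\right) 3}{2} = \left(- \frac{1}{2}\right) \left(-9\right) = \frac{9}{2} \approx 4.5$)
$\left(C - 124\right)^{2} = \left(\frac{9}{2} - 124\right)^{2} = \left(- \frac{239}{2}\right)^{2} = \frac{57121}{4}$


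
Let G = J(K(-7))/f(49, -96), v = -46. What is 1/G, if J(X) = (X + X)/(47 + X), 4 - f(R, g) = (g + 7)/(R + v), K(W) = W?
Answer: -2020/21 ≈ -96.190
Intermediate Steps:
f(R, g) = 4 - (7 + g)/(-46 + R) (f(R, g) = 4 - (g + 7)/(R - 46) = 4 - (7 + g)/(-46 + R))
J(X) = 2*X/(47 + X) (J(X) = (2*X)/(47 + X) = 2*X/(47 + X))
G = -21/2020 (G = (2*(-7)/(47 - 7))/(((-191 - 1*(-96) + 4*49)/(-46 + 49))) = (2*(-7)/40)/(((-191 + 96 + 196)/3)) = (2*(-7)*(1/40))/(((1/3)*101)) = -7/(20*101/3) = -7/20*3/101 = -21/2020 ≈ -0.010396)
1/G = 1/(-21/2020) = -2020/21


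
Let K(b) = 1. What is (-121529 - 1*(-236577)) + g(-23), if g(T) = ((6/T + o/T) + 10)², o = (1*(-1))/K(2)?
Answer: 60911017/529 ≈ 1.1514e+5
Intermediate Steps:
o = -1 (o = (1*(-1))/1 = -1*1 = -1)
g(T) = (10 + 5/T)² (g(T) = ((6/T - 1/T) + 10)² = (5/T + 10)² = (10 + 5/T)²)
(-121529 - 1*(-236577)) + g(-23) = (-121529 - 1*(-236577)) + 25*(1 + 2*(-23))²/(-23)² = (-121529 + 236577) + 25*(1/529)*(1 - 46)² = 115048 + 25*(1/529)*(-45)² = 115048 + 25*(1/529)*2025 = 115048 + 50625/529 = 60911017/529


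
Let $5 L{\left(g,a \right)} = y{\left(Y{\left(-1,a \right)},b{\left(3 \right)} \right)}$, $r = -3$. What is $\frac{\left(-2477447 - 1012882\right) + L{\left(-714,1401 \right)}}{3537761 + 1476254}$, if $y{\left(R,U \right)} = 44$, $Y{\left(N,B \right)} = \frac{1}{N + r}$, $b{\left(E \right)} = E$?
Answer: $- \frac{17451601}{25070075} \approx -0.69611$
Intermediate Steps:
$Y{\left(N,B \right)} = \frac{1}{-3 + N}$ ($Y{\left(N,B \right)} = \frac{1}{N - 3} = \frac{1}{-3 + N}$)
$L{\left(g,a \right)} = \frac{44}{5}$ ($L{\left(g,a \right)} = \frac{1}{5} \cdot 44 = \frac{44}{5}$)
$\frac{\left(-2477447 - 1012882\right) + L{\left(-714,1401 \right)}}{3537761 + 1476254} = \frac{\left(-2477447 - 1012882\right) + \frac{44}{5}}{3537761 + 1476254} = \frac{-3490329 + \frac{44}{5}}{5014015} = \left(- \frac{17451601}{5}\right) \frac{1}{5014015} = - \frac{17451601}{25070075}$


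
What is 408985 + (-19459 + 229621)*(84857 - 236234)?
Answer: -31813284089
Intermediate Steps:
408985 + (-19459 + 229621)*(84857 - 236234) = 408985 + 210162*(-151377) = 408985 - 31813693074 = -31813284089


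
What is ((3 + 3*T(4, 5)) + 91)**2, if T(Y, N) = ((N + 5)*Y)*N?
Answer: 481636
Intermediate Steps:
T(Y, N) = N*Y*(5 + N) (T(Y, N) = ((5 + N)*Y)*N = (Y*(5 + N))*N = N*Y*(5 + N))
((3 + 3*T(4, 5)) + 91)**2 = ((3 + 3*(5*4*(5 + 5))) + 91)**2 = ((3 + 3*(5*4*10)) + 91)**2 = ((3 + 3*200) + 91)**2 = ((3 + 600) + 91)**2 = (603 + 91)**2 = 694**2 = 481636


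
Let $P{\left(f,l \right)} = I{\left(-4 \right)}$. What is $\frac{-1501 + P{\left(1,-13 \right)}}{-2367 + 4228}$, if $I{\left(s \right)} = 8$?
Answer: $- \frac{1493}{1861} \approx -0.80226$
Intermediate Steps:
$P{\left(f,l \right)} = 8$
$\frac{-1501 + P{\left(1,-13 \right)}}{-2367 + 4228} = \frac{-1501 + 8}{-2367 + 4228} = - \frac{1493}{1861}$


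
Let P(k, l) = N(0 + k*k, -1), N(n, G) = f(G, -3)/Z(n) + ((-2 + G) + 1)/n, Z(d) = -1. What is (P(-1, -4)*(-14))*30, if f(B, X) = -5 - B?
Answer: -840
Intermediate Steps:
N(n, G) = 5 + G + (-1 + G)/n (N(n, G) = (-5 - G)/(-1) + ((-2 + G) + 1)/n = (-5 - G)*(-1) + (-1 + G)/n = (5 + G) + (-1 + G)/n = 5 + G + (-1 + G)/n)
P(k, l) = (-2 + 4*k²)/k² (P(k, l) = (-1 - 1 + (0 + k*k)*(5 - 1))/(0 + k*k) = (-1 - 1 + (0 + k²)*4)/(0 + k²) = (-1 - 1 + k²*4)/(k²) = (-1 - 1 + 4*k²)/k² = (-2 + 4*k²)/k²)
(P(-1, -4)*(-14))*30 = ((4 - 2/(-1)²)*(-14))*30 = ((4 - 2*1)*(-14))*30 = ((4 - 2)*(-14))*30 = (2*(-14))*30 = -28*30 = -840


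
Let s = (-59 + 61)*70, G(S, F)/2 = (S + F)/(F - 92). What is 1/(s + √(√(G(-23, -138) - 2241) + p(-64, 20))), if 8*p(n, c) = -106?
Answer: 10/(1400 + √5*√(-265 + 4*I*√55990)) ≈ 0.0069227 - 0.00026808*I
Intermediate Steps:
p(n, c) = -53/4 (p(n, c) = (⅛)*(-106) = -53/4)
G(S, F) = 2*(F + S)/(-92 + F) (G(S, F) = 2*((S + F)/(F - 92)) = 2*((F + S)/(-92 + F)) = 2*(F + S)/(-92 + F))
s = 140 (s = 2*70 = 140)
1/(s + √(√(G(-23, -138) - 2241) + p(-64, 20))) = 1/(140 + √(√(2*(-138 - 23)/(-92 - 138) - 2241) - 53/4)) = 1/(140 + √(√(2*(-161)/(-230) - 2241) - 53/4)) = 1/(140 + √(√(2*(-1/230)*(-161) - 2241) - 53/4)) = 1/(140 + √(√(7/5 - 2241) - 53/4)) = 1/(140 + √(√(-11198/5) - 53/4)) = 1/(140 + √(I*√55990/5 - 53/4)) = 1/(140 + √(-53/4 + I*√55990/5))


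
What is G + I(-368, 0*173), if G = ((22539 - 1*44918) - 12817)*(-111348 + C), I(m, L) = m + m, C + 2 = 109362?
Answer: 69968912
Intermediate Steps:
C = 109360 (C = -2 + 109362 = 109360)
I(m, L) = 2*m
G = 69969648 (G = ((22539 - 1*44918) - 12817)*(-111348 + 109360) = ((22539 - 44918) - 12817)*(-1988) = (-22379 - 12817)*(-1988) = -35196*(-1988) = 69969648)
G + I(-368, 0*173) = 69969648 + 2*(-368) = 69969648 - 736 = 69968912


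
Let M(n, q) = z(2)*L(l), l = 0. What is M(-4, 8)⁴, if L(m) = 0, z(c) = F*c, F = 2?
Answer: 0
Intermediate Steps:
z(c) = 2*c
M(n, q) = 0 (M(n, q) = (2*2)*0 = 4*0 = 0)
M(-4, 8)⁴ = 0⁴ = 0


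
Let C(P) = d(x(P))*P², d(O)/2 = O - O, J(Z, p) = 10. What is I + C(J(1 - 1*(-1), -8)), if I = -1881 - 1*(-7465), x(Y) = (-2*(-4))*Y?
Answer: 5584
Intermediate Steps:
x(Y) = 8*Y
I = 5584 (I = -1881 + 7465 = 5584)
d(O) = 0 (d(O) = 2*(O - O) = 2*0 = 0)
C(P) = 0 (C(P) = 0*P² = 0)
I + C(J(1 - 1*(-1), -8)) = 5584 + 0 = 5584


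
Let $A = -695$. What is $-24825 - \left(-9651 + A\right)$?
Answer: $-14479$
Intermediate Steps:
$-24825 - \left(-9651 + A\right) = -24825 + \left(9651 - -695\right) = -24825 + \left(9651 + 695\right) = -24825 + 10346 = -14479$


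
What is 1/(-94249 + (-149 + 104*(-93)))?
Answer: -1/104070 ≈ -9.6089e-6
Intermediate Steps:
1/(-94249 + (-149 + 104*(-93))) = 1/(-94249 + (-149 - 9672)) = 1/(-94249 - 9821) = 1/(-104070) = -1/104070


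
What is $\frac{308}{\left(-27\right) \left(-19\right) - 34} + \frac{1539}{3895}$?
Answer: $\frac{101939}{98195} \approx 1.0381$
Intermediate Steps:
$\frac{308}{\left(-27\right) \left(-19\right) - 34} + \frac{1539}{3895} = \frac{308}{513 - 34} + 1539 \cdot \frac{1}{3895} = \frac{308}{479} + \frac{81}{205} = \frac{101939}{98195}$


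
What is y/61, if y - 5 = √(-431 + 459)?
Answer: 5/61 + 2*√7/61 ≈ 0.16871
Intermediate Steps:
y = 5 + 2*√7 (y = 5 + √(-431 + 459) = 5 + √28 = 5 + 2*√7 ≈ 10.292)
y/61 = (5 + 2*√7)/61 = (5 + 2*√7)*(1/61) = 5/61 + 2*√7/61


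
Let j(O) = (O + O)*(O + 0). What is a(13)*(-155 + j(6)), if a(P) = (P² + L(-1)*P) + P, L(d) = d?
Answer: -14027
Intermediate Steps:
j(O) = 2*O² (j(O) = (2*O)*O = 2*O²)
a(P) = P² (a(P) = (P² - P) + P = P²)
a(13)*(-155 + j(6)) = 13²*(-155 + 2*6²) = 169*(-155 + 2*36) = 169*(-155 + 72) = 169*(-83) = -14027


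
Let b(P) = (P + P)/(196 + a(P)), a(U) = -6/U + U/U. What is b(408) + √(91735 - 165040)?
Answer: 18496/4465 + 9*I*√905 ≈ 4.1424 + 270.75*I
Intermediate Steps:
a(U) = 1 - 6/U (a(U) = -6/U + 1 = 1 - 6/U)
b(P) = 2*P/(196 + (-6 + P)/P) (b(P) = (P + P)/(196 + (-6 + P)/P) = (2*P)/(196 + (-6 + P)/P) = 2*P/(196 + (-6 + P)/P))
b(408) + √(91735 - 165040) = 2*408²/(-6 + 197*408) + √(91735 - 165040) = 2*166464/(-6 + 80376) + √(-73305) = 2*166464/80370 + 9*I*√905 = 2*166464*(1/80370) + 9*I*√905 = 18496/4465 + 9*I*√905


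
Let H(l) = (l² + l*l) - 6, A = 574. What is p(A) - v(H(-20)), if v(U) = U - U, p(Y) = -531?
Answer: -531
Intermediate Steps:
H(l) = -6 + 2*l² (H(l) = (l² + l²) - 6 = 2*l² - 6 = -6 + 2*l²)
v(U) = 0
p(A) - v(H(-20)) = -531 - 1*0 = -531 + 0 = -531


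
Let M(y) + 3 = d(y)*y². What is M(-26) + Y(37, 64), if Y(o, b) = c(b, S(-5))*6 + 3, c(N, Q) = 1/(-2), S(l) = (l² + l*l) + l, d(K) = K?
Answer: -17579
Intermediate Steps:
S(l) = l + 2*l² (S(l) = (l² + l²) + l = 2*l² + l = l + 2*l²)
M(y) = -3 + y³ (M(y) = -3 + y*y² = -3 + y³)
c(N, Q) = -½
Y(o, b) = 0 (Y(o, b) = -½*6 + 3 = -3 + 3 = 0)
M(-26) + Y(37, 64) = (-3 + (-26)³) + 0 = (-3 - 17576) + 0 = -17579 + 0 = -17579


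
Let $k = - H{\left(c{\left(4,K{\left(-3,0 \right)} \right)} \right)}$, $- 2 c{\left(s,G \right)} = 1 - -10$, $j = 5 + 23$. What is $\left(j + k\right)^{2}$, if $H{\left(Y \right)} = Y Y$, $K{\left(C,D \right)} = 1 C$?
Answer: $\frac{81}{16} \approx 5.0625$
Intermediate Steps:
$K{\left(C,D \right)} = C$
$j = 28$
$c{\left(s,G \right)} = - \frac{11}{2}$ ($c{\left(s,G \right)} = - \frac{1 - -10}{2} = - \frac{1 + 10}{2} = \left(- \frac{1}{2}\right) 11 = - \frac{11}{2}$)
$H{\left(Y \right)} = Y^{2}$
$k = - \frac{121}{4}$ ($k = - \left(- \frac{11}{2}\right)^{2} = \left(-1\right) \frac{121}{4} = - \frac{121}{4} \approx -30.25$)
$\left(j + k\right)^{2} = \left(28 - \frac{121}{4}\right)^{2} = \left(- \frac{9}{4}\right)^{2} = \frac{81}{16}$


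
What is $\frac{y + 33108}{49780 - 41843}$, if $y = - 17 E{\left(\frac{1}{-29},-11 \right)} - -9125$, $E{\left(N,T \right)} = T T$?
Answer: $\frac{40176}{7937} \approx 5.0619$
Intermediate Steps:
$E{\left(N,T \right)} = T^{2}$
$y = 7068$ ($y = - 17 \left(-11\right)^{2} - -9125 = \left(-17\right) 121 + 9125 = -2057 + 9125 = 7068$)
$\frac{y + 33108}{49780 - 41843} = \frac{7068 + 33108}{49780 - 41843} = \frac{40176}{7937}$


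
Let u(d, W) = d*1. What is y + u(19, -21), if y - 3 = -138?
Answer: -116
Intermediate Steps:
y = -135 (y = 3 - 138 = -135)
u(d, W) = d
y + u(19, -21) = -135 + 19 = -116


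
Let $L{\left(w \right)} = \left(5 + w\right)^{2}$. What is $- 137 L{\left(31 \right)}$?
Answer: $-177552$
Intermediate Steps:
$- 137 L{\left(31 \right)} = - 137 \left(5 + 31\right)^{2} = - 137 \cdot 36^{2} = \left(-137\right) 1296 = -177552$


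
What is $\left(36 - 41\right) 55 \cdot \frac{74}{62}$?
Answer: $- \frac{10175}{31} \approx -328.23$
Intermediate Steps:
$\left(36 - 41\right) 55 \cdot \frac{74}{62} = \left(36 - 41\right) 55 \cdot 74 \cdot \frac{1}{62} = \left(-5\right) 55 \cdot \frac{37}{31} = \left(-275\right) \frac{37}{31} = - \frac{10175}{31}$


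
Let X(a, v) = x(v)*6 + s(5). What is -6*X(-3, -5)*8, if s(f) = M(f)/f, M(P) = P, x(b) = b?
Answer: 1392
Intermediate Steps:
s(f) = 1 (s(f) = f/f = 1)
X(a, v) = 1 + 6*v (X(a, v) = v*6 + 1 = 6*v + 1 = 1 + 6*v)
-6*X(-3, -5)*8 = -6*(1 + 6*(-5))*8 = -6*(1 - 30)*8 = -6*(-29)*8 = 174*8 = 1392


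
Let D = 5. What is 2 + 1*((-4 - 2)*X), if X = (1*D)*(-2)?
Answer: 62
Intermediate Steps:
X = -10 (X = (1*5)*(-2) = 5*(-2) = -10)
2 + 1*((-4 - 2)*X) = 2 + 1*((-4 - 2)*(-10)) = 2 + 1*(-6*(-10)) = 2 + 1*60 = 2 + 60 = 62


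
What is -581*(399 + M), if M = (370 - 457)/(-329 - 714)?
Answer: -34548252/149 ≈ -2.3187e+5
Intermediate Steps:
M = 87/1043 (M = -87/(-1043) = -87*(-1/1043) = 87/1043 ≈ 0.083413)
-581*(399 + M) = -581*(399 + 87/1043) = -581*416244/1043 = -34548252/149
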